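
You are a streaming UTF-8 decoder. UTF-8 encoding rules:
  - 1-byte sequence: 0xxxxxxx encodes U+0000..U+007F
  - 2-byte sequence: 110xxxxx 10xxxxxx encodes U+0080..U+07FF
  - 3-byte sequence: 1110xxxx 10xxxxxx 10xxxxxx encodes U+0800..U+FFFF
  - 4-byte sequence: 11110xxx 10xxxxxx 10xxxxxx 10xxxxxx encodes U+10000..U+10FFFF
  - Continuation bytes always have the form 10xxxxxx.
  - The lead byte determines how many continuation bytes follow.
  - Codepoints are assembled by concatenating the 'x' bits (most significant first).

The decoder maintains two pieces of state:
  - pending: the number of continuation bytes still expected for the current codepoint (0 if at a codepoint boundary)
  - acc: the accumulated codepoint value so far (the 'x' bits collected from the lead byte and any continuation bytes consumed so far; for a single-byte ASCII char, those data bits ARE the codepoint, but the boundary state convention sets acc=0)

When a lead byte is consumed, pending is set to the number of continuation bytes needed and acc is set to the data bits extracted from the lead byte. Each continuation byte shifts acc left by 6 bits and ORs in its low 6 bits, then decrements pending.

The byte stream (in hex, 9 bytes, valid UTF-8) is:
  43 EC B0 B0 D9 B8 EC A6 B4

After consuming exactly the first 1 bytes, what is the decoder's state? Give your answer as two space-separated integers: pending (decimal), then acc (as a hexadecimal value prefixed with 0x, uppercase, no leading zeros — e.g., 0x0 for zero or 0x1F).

Answer: 0 0x0

Derivation:
Byte[0]=43: 1-byte. pending=0, acc=0x0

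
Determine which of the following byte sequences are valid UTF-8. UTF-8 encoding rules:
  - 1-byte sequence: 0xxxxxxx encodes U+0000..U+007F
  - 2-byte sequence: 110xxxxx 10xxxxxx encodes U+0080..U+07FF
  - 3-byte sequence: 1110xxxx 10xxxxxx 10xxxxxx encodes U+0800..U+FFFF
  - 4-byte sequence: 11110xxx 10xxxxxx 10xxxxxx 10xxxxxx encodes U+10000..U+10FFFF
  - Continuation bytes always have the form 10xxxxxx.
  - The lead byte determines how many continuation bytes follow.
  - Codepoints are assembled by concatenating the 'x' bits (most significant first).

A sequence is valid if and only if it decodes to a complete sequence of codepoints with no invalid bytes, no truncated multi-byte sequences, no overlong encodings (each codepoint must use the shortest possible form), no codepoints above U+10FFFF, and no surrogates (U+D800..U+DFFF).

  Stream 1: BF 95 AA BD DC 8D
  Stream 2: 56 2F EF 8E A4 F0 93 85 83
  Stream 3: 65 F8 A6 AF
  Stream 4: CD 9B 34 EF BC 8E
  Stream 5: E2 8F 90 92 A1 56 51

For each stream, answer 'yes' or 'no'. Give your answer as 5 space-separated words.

Answer: no yes no yes no

Derivation:
Stream 1: error at byte offset 0. INVALID
Stream 2: decodes cleanly. VALID
Stream 3: error at byte offset 1. INVALID
Stream 4: decodes cleanly. VALID
Stream 5: error at byte offset 3. INVALID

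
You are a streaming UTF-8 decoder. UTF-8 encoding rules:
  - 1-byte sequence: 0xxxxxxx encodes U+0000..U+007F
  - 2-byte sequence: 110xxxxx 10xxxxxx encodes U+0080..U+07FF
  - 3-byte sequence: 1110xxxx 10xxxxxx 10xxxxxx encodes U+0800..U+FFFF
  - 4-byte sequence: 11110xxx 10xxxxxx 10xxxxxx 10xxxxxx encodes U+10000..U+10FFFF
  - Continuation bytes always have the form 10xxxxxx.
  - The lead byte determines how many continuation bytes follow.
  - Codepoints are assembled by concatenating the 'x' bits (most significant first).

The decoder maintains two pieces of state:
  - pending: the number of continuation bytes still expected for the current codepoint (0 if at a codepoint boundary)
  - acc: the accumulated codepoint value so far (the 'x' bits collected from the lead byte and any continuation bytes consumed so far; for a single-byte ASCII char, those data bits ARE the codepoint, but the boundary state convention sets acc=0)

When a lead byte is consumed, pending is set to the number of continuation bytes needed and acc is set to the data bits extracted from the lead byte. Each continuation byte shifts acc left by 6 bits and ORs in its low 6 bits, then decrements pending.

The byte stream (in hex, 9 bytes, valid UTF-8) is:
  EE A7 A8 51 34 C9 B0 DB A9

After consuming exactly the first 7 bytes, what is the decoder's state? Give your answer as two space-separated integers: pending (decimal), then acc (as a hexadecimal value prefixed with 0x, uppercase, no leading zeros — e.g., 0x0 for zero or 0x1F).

Byte[0]=EE: 3-byte lead. pending=2, acc=0xE
Byte[1]=A7: continuation. acc=(acc<<6)|0x27=0x3A7, pending=1
Byte[2]=A8: continuation. acc=(acc<<6)|0x28=0xE9E8, pending=0
Byte[3]=51: 1-byte. pending=0, acc=0x0
Byte[4]=34: 1-byte. pending=0, acc=0x0
Byte[5]=C9: 2-byte lead. pending=1, acc=0x9
Byte[6]=B0: continuation. acc=(acc<<6)|0x30=0x270, pending=0

Answer: 0 0x270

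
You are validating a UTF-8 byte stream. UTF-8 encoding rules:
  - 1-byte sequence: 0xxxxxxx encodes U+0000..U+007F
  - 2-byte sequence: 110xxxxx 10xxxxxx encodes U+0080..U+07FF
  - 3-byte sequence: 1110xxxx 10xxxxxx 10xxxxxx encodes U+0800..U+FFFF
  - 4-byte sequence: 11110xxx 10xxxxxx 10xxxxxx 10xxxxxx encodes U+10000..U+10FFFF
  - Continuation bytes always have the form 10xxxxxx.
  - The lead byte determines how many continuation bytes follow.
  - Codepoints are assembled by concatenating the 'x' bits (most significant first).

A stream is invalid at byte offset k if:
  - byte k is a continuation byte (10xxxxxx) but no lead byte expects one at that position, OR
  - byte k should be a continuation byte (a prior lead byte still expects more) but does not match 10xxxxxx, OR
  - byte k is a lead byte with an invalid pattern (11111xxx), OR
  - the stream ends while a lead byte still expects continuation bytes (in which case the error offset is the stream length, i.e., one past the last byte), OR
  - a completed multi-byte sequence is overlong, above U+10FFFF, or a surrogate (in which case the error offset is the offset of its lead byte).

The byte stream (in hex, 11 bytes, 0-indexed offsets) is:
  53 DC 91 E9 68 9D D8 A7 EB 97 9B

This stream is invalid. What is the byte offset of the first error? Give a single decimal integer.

Byte[0]=53: 1-byte ASCII. cp=U+0053
Byte[1]=DC: 2-byte lead, need 1 cont bytes. acc=0x1C
Byte[2]=91: continuation. acc=(acc<<6)|0x11=0x711
Completed: cp=U+0711 (starts at byte 1)
Byte[3]=E9: 3-byte lead, need 2 cont bytes. acc=0x9
Byte[4]=68: expected 10xxxxxx continuation. INVALID

Answer: 4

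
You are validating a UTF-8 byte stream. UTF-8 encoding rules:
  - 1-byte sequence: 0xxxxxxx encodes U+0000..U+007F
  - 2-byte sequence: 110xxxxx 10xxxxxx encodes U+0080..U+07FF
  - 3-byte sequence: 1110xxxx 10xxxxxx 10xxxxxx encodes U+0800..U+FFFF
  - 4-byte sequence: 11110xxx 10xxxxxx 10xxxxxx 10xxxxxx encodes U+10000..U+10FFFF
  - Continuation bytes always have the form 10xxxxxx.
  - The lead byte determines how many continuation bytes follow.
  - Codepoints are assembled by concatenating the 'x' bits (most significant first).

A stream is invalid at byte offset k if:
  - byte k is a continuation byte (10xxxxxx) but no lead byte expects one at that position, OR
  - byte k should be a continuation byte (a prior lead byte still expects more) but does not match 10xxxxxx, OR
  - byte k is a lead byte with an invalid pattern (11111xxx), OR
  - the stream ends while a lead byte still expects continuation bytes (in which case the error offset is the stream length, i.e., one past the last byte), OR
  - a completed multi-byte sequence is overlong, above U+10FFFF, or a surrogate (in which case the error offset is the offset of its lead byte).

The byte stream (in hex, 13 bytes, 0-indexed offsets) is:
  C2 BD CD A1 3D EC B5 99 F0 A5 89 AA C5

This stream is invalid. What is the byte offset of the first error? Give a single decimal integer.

Answer: 13

Derivation:
Byte[0]=C2: 2-byte lead, need 1 cont bytes. acc=0x2
Byte[1]=BD: continuation. acc=(acc<<6)|0x3D=0xBD
Completed: cp=U+00BD (starts at byte 0)
Byte[2]=CD: 2-byte lead, need 1 cont bytes. acc=0xD
Byte[3]=A1: continuation. acc=(acc<<6)|0x21=0x361
Completed: cp=U+0361 (starts at byte 2)
Byte[4]=3D: 1-byte ASCII. cp=U+003D
Byte[5]=EC: 3-byte lead, need 2 cont bytes. acc=0xC
Byte[6]=B5: continuation. acc=(acc<<6)|0x35=0x335
Byte[7]=99: continuation. acc=(acc<<6)|0x19=0xCD59
Completed: cp=U+CD59 (starts at byte 5)
Byte[8]=F0: 4-byte lead, need 3 cont bytes. acc=0x0
Byte[9]=A5: continuation. acc=(acc<<6)|0x25=0x25
Byte[10]=89: continuation. acc=(acc<<6)|0x09=0x949
Byte[11]=AA: continuation. acc=(acc<<6)|0x2A=0x2526A
Completed: cp=U+2526A (starts at byte 8)
Byte[12]=C5: 2-byte lead, need 1 cont bytes. acc=0x5
Byte[13]: stream ended, expected continuation. INVALID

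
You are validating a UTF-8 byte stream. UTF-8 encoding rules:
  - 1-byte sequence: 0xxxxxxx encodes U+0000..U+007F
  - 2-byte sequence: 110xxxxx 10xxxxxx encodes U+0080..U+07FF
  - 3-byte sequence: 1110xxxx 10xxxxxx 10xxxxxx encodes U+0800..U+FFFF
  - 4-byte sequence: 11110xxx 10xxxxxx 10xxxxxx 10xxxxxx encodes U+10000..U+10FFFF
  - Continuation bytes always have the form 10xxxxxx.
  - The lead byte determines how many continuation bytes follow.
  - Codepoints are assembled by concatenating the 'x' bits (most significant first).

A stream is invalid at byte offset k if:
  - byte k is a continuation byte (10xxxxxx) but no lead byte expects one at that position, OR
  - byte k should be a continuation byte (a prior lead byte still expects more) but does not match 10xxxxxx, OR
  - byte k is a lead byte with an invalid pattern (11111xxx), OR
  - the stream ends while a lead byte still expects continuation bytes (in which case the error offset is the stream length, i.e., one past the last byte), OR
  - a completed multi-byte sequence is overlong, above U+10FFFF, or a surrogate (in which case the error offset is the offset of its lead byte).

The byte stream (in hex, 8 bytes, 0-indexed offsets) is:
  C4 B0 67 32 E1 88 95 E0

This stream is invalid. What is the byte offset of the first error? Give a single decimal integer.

Byte[0]=C4: 2-byte lead, need 1 cont bytes. acc=0x4
Byte[1]=B0: continuation. acc=(acc<<6)|0x30=0x130
Completed: cp=U+0130 (starts at byte 0)
Byte[2]=67: 1-byte ASCII. cp=U+0067
Byte[3]=32: 1-byte ASCII. cp=U+0032
Byte[4]=E1: 3-byte lead, need 2 cont bytes. acc=0x1
Byte[5]=88: continuation. acc=(acc<<6)|0x08=0x48
Byte[6]=95: continuation. acc=(acc<<6)|0x15=0x1215
Completed: cp=U+1215 (starts at byte 4)
Byte[7]=E0: 3-byte lead, need 2 cont bytes. acc=0x0
Byte[8]: stream ended, expected continuation. INVALID

Answer: 8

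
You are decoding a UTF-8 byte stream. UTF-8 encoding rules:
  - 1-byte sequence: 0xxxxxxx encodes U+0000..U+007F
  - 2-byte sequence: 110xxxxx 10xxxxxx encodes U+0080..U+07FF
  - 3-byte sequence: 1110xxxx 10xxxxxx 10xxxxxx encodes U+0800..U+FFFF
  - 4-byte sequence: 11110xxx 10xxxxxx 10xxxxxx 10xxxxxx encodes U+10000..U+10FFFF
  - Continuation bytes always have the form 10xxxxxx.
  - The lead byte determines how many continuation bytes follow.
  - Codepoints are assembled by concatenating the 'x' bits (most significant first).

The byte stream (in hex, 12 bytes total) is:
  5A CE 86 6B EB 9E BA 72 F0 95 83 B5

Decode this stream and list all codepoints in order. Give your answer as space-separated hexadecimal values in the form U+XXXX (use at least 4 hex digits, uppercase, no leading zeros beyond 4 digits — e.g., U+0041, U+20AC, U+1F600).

Answer: U+005A U+0386 U+006B U+B7BA U+0072 U+150F5

Derivation:
Byte[0]=5A: 1-byte ASCII. cp=U+005A
Byte[1]=CE: 2-byte lead, need 1 cont bytes. acc=0xE
Byte[2]=86: continuation. acc=(acc<<6)|0x06=0x386
Completed: cp=U+0386 (starts at byte 1)
Byte[3]=6B: 1-byte ASCII. cp=U+006B
Byte[4]=EB: 3-byte lead, need 2 cont bytes. acc=0xB
Byte[5]=9E: continuation. acc=(acc<<6)|0x1E=0x2DE
Byte[6]=BA: continuation. acc=(acc<<6)|0x3A=0xB7BA
Completed: cp=U+B7BA (starts at byte 4)
Byte[7]=72: 1-byte ASCII. cp=U+0072
Byte[8]=F0: 4-byte lead, need 3 cont bytes. acc=0x0
Byte[9]=95: continuation. acc=(acc<<6)|0x15=0x15
Byte[10]=83: continuation. acc=(acc<<6)|0x03=0x543
Byte[11]=B5: continuation. acc=(acc<<6)|0x35=0x150F5
Completed: cp=U+150F5 (starts at byte 8)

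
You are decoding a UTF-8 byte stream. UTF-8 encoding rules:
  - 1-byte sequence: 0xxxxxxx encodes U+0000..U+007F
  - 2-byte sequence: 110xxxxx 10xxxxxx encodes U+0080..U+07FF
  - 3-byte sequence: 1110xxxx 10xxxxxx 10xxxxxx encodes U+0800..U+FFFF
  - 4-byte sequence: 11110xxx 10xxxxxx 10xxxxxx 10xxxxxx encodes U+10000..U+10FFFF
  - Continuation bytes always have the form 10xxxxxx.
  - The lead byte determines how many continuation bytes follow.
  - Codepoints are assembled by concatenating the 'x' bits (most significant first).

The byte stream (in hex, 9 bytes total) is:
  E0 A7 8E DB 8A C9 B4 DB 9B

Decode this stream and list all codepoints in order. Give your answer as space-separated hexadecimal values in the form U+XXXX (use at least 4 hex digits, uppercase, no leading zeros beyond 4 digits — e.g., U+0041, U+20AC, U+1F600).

Answer: U+09CE U+06CA U+0274 U+06DB

Derivation:
Byte[0]=E0: 3-byte lead, need 2 cont bytes. acc=0x0
Byte[1]=A7: continuation. acc=(acc<<6)|0x27=0x27
Byte[2]=8E: continuation. acc=(acc<<6)|0x0E=0x9CE
Completed: cp=U+09CE (starts at byte 0)
Byte[3]=DB: 2-byte lead, need 1 cont bytes. acc=0x1B
Byte[4]=8A: continuation. acc=(acc<<6)|0x0A=0x6CA
Completed: cp=U+06CA (starts at byte 3)
Byte[5]=C9: 2-byte lead, need 1 cont bytes. acc=0x9
Byte[6]=B4: continuation. acc=(acc<<6)|0x34=0x274
Completed: cp=U+0274 (starts at byte 5)
Byte[7]=DB: 2-byte lead, need 1 cont bytes. acc=0x1B
Byte[8]=9B: continuation. acc=(acc<<6)|0x1B=0x6DB
Completed: cp=U+06DB (starts at byte 7)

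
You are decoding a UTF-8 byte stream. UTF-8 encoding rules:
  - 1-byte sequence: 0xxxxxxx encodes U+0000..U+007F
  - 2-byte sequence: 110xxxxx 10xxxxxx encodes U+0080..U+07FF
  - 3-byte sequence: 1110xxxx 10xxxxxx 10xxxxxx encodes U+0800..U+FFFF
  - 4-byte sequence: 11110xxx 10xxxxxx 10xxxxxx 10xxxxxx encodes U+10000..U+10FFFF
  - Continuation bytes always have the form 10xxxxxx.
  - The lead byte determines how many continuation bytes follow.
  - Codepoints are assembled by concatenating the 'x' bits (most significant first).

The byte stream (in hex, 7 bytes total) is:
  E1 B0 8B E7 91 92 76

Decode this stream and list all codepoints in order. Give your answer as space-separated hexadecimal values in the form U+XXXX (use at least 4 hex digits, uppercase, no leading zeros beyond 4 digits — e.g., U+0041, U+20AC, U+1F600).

Byte[0]=E1: 3-byte lead, need 2 cont bytes. acc=0x1
Byte[1]=B0: continuation. acc=(acc<<6)|0x30=0x70
Byte[2]=8B: continuation. acc=(acc<<6)|0x0B=0x1C0B
Completed: cp=U+1C0B (starts at byte 0)
Byte[3]=E7: 3-byte lead, need 2 cont bytes. acc=0x7
Byte[4]=91: continuation. acc=(acc<<6)|0x11=0x1D1
Byte[5]=92: continuation. acc=(acc<<6)|0x12=0x7452
Completed: cp=U+7452 (starts at byte 3)
Byte[6]=76: 1-byte ASCII. cp=U+0076

Answer: U+1C0B U+7452 U+0076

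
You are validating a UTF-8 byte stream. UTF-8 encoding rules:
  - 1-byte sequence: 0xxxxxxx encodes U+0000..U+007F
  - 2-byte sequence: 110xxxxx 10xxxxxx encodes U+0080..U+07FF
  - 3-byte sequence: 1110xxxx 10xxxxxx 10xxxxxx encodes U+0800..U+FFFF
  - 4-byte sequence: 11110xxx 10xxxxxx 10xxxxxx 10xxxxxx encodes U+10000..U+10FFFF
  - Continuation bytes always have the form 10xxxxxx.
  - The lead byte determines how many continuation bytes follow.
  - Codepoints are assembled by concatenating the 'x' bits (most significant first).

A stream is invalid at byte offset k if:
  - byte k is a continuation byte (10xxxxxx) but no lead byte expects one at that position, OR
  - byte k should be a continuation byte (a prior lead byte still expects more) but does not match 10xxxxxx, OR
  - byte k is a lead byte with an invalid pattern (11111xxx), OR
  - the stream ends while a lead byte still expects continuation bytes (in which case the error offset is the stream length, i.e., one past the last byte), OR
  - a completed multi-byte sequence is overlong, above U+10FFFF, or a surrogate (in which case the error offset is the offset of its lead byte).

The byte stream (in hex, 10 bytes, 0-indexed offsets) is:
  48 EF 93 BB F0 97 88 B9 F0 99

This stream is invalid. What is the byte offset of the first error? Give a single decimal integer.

Byte[0]=48: 1-byte ASCII. cp=U+0048
Byte[1]=EF: 3-byte lead, need 2 cont bytes. acc=0xF
Byte[2]=93: continuation. acc=(acc<<6)|0x13=0x3D3
Byte[3]=BB: continuation. acc=(acc<<6)|0x3B=0xF4FB
Completed: cp=U+F4FB (starts at byte 1)
Byte[4]=F0: 4-byte lead, need 3 cont bytes. acc=0x0
Byte[5]=97: continuation. acc=(acc<<6)|0x17=0x17
Byte[6]=88: continuation. acc=(acc<<6)|0x08=0x5C8
Byte[7]=B9: continuation. acc=(acc<<6)|0x39=0x17239
Completed: cp=U+17239 (starts at byte 4)
Byte[8]=F0: 4-byte lead, need 3 cont bytes. acc=0x0
Byte[9]=99: continuation. acc=(acc<<6)|0x19=0x19
Byte[10]: stream ended, expected continuation. INVALID

Answer: 10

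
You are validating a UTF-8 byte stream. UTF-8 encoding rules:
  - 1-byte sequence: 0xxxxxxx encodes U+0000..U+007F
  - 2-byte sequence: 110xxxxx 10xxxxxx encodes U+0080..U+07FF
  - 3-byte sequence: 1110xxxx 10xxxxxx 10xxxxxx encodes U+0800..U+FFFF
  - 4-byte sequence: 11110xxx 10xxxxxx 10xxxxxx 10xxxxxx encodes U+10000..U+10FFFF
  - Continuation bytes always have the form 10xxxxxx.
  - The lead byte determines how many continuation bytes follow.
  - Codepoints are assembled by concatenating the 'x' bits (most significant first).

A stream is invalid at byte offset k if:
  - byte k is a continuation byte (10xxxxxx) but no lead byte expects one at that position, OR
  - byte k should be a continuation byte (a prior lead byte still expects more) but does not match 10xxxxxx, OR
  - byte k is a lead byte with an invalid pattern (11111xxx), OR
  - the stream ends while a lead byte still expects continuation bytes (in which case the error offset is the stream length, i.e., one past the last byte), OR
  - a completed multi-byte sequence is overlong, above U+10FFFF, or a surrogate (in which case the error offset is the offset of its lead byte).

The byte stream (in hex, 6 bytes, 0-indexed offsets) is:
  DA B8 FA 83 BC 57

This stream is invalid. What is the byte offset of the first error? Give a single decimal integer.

Answer: 2

Derivation:
Byte[0]=DA: 2-byte lead, need 1 cont bytes. acc=0x1A
Byte[1]=B8: continuation. acc=(acc<<6)|0x38=0x6B8
Completed: cp=U+06B8 (starts at byte 0)
Byte[2]=FA: INVALID lead byte (not 0xxx/110x/1110/11110)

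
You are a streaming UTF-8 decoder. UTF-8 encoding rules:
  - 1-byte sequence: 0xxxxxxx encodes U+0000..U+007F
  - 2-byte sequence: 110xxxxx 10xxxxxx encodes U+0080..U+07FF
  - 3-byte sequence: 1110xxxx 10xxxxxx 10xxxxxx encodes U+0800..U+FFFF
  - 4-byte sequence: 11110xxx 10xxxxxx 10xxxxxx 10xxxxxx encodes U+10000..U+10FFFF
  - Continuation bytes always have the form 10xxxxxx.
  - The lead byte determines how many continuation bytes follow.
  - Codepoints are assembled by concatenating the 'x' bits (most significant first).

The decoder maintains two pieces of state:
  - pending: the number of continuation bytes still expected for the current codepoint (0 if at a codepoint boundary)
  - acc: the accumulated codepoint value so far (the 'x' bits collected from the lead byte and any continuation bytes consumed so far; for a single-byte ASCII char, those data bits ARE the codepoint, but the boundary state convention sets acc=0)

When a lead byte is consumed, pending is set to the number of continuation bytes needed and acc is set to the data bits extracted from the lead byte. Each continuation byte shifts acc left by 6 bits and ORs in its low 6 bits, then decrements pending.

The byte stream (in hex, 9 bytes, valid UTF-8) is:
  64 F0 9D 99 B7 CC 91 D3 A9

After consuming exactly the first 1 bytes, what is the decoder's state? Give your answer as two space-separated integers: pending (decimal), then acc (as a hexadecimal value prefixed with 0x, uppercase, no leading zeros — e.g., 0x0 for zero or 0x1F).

Answer: 0 0x0

Derivation:
Byte[0]=64: 1-byte. pending=0, acc=0x0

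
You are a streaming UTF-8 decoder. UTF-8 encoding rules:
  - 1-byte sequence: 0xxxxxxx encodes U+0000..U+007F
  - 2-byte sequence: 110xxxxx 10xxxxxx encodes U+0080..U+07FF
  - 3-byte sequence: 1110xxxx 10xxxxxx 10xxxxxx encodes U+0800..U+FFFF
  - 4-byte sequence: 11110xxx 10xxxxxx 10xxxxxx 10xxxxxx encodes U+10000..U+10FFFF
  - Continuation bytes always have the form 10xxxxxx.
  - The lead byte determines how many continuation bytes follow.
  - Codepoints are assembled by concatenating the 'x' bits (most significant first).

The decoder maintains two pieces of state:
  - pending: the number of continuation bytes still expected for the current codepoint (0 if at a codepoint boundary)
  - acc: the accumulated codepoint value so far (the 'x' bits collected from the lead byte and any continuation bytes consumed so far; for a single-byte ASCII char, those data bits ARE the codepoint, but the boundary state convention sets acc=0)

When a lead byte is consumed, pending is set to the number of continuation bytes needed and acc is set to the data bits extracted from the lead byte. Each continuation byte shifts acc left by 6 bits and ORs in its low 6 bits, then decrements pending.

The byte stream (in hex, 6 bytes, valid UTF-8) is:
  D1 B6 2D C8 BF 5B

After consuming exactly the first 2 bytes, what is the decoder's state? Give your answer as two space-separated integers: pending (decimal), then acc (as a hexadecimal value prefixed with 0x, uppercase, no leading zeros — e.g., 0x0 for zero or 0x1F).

Byte[0]=D1: 2-byte lead. pending=1, acc=0x11
Byte[1]=B6: continuation. acc=(acc<<6)|0x36=0x476, pending=0

Answer: 0 0x476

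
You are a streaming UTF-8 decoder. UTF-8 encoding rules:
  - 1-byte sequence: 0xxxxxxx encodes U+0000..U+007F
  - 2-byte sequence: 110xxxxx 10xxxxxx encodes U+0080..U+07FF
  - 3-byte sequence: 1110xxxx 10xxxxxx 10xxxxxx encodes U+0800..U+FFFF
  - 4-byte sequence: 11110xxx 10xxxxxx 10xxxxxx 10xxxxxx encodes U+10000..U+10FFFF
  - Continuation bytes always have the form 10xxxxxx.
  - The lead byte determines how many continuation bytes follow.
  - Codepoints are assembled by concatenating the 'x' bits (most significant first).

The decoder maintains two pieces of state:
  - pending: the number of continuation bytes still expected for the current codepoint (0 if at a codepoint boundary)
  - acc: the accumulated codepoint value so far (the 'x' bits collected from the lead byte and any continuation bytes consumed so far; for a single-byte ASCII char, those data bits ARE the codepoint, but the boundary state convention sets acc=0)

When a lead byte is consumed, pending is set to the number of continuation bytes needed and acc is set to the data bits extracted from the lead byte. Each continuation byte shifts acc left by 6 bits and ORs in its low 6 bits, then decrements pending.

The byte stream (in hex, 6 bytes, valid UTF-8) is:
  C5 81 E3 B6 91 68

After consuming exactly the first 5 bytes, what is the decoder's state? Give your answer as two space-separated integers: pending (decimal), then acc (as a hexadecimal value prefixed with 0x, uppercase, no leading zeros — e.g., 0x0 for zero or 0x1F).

Answer: 0 0x3D91

Derivation:
Byte[0]=C5: 2-byte lead. pending=1, acc=0x5
Byte[1]=81: continuation. acc=(acc<<6)|0x01=0x141, pending=0
Byte[2]=E3: 3-byte lead. pending=2, acc=0x3
Byte[3]=B6: continuation. acc=(acc<<6)|0x36=0xF6, pending=1
Byte[4]=91: continuation. acc=(acc<<6)|0x11=0x3D91, pending=0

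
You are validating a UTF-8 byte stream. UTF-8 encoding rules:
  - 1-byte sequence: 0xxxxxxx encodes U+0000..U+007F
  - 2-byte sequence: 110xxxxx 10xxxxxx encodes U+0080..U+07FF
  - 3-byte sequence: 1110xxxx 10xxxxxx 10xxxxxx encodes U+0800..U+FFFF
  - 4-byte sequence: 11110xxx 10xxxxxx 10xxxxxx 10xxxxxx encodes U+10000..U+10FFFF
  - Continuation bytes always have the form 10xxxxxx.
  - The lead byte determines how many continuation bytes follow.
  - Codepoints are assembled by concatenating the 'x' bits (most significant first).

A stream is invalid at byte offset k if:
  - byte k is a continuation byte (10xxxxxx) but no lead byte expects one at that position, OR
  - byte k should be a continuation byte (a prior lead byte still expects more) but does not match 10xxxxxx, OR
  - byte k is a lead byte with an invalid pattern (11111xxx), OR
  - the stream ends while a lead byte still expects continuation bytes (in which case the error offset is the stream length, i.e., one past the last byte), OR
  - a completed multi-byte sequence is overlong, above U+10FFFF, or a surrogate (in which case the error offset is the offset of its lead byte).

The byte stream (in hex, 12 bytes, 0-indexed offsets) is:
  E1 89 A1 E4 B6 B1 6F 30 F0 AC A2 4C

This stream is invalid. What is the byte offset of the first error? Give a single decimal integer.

Byte[0]=E1: 3-byte lead, need 2 cont bytes. acc=0x1
Byte[1]=89: continuation. acc=(acc<<6)|0x09=0x49
Byte[2]=A1: continuation. acc=(acc<<6)|0x21=0x1261
Completed: cp=U+1261 (starts at byte 0)
Byte[3]=E4: 3-byte lead, need 2 cont bytes. acc=0x4
Byte[4]=B6: continuation. acc=(acc<<6)|0x36=0x136
Byte[5]=B1: continuation. acc=(acc<<6)|0x31=0x4DB1
Completed: cp=U+4DB1 (starts at byte 3)
Byte[6]=6F: 1-byte ASCII. cp=U+006F
Byte[7]=30: 1-byte ASCII. cp=U+0030
Byte[8]=F0: 4-byte lead, need 3 cont bytes. acc=0x0
Byte[9]=AC: continuation. acc=(acc<<6)|0x2C=0x2C
Byte[10]=A2: continuation. acc=(acc<<6)|0x22=0xB22
Byte[11]=4C: expected 10xxxxxx continuation. INVALID

Answer: 11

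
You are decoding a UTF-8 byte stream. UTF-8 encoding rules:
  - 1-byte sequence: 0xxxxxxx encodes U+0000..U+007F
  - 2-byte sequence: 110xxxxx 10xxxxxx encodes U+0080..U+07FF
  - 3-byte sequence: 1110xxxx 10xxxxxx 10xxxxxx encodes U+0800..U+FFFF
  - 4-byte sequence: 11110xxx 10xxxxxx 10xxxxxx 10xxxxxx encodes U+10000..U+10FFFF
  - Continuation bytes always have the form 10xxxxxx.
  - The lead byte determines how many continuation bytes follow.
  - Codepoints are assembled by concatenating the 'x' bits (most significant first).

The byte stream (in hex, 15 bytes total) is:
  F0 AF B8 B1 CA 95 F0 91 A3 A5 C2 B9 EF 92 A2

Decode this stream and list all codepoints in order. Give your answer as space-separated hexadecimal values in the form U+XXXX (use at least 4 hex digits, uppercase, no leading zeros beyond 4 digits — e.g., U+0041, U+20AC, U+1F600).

Answer: U+2FE31 U+0295 U+118E5 U+00B9 U+F4A2

Derivation:
Byte[0]=F0: 4-byte lead, need 3 cont bytes. acc=0x0
Byte[1]=AF: continuation. acc=(acc<<6)|0x2F=0x2F
Byte[2]=B8: continuation. acc=(acc<<6)|0x38=0xBF8
Byte[3]=B1: continuation. acc=(acc<<6)|0x31=0x2FE31
Completed: cp=U+2FE31 (starts at byte 0)
Byte[4]=CA: 2-byte lead, need 1 cont bytes. acc=0xA
Byte[5]=95: continuation. acc=(acc<<6)|0x15=0x295
Completed: cp=U+0295 (starts at byte 4)
Byte[6]=F0: 4-byte lead, need 3 cont bytes. acc=0x0
Byte[7]=91: continuation. acc=(acc<<6)|0x11=0x11
Byte[8]=A3: continuation. acc=(acc<<6)|0x23=0x463
Byte[9]=A5: continuation. acc=(acc<<6)|0x25=0x118E5
Completed: cp=U+118E5 (starts at byte 6)
Byte[10]=C2: 2-byte lead, need 1 cont bytes. acc=0x2
Byte[11]=B9: continuation. acc=(acc<<6)|0x39=0xB9
Completed: cp=U+00B9 (starts at byte 10)
Byte[12]=EF: 3-byte lead, need 2 cont bytes. acc=0xF
Byte[13]=92: continuation. acc=(acc<<6)|0x12=0x3D2
Byte[14]=A2: continuation. acc=(acc<<6)|0x22=0xF4A2
Completed: cp=U+F4A2 (starts at byte 12)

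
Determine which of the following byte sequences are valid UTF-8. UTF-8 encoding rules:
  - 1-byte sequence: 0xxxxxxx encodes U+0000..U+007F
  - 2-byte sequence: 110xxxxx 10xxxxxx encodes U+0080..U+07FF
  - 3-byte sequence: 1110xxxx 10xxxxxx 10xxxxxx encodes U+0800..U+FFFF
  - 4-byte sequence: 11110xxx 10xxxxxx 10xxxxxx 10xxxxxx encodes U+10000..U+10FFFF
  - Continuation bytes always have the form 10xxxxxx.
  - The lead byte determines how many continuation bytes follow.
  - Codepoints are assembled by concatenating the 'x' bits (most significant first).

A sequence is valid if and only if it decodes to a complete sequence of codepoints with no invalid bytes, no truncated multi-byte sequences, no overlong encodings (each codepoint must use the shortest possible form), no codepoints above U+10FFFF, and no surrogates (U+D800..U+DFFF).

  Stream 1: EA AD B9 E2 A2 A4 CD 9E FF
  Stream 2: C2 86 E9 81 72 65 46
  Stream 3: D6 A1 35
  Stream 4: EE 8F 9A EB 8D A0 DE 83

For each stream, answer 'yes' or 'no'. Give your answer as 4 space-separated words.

Stream 1: error at byte offset 8. INVALID
Stream 2: error at byte offset 4. INVALID
Stream 3: decodes cleanly. VALID
Stream 4: decodes cleanly. VALID

Answer: no no yes yes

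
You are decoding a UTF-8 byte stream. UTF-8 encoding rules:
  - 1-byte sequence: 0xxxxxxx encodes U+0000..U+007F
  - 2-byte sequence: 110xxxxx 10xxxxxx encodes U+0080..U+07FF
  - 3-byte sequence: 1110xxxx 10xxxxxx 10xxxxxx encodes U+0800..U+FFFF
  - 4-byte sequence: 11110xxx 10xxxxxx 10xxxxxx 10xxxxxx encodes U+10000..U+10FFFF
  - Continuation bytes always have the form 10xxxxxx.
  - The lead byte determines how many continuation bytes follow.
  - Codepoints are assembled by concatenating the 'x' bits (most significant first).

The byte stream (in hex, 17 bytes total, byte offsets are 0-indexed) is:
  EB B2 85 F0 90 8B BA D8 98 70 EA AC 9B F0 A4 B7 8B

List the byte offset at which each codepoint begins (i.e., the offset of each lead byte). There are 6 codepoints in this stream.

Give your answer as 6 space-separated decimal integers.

Answer: 0 3 7 9 10 13

Derivation:
Byte[0]=EB: 3-byte lead, need 2 cont bytes. acc=0xB
Byte[1]=B2: continuation. acc=(acc<<6)|0x32=0x2F2
Byte[2]=85: continuation. acc=(acc<<6)|0x05=0xBC85
Completed: cp=U+BC85 (starts at byte 0)
Byte[3]=F0: 4-byte lead, need 3 cont bytes. acc=0x0
Byte[4]=90: continuation. acc=(acc<<6)|0x10=0x10
Byte[5]=8B: continuation. acc=(acc<<6)|0x0B=0x40B
Byte[6]=BA: continuation. acc=(acc<<6)|0x3A=0x102FA
Completed: cp=U+102FA (starts at byte 3)
Byte[7]=D8: 2-byte lead, need 1 cont bytes. acc=0x18
Byte[8]=98: continuation. acc=(acc<<6)|0x18=0x618
Completed: cp=U+0618 (starts at byte 7)
Byte[9]=70: 1-byte ASCII. cp=U+0070
Byte[10]=EA: 3-byte lead, need 2 cont bytes. acc=0xA
Byte[11]=AC: continuation. acc=(acc<<6)|0x2C=0x2AC
Byte[12]=9B: continuation. acc=(acc<<6)|0x1B=0xAB1B
Completed: cp=U+AB1B (starts at byte 10)
Byte[13]=F0: 4-byte lead, need 3 cont bytes. acc=0x0
Byte[14]=A4: continuation. acc=(acc<<6)|0x24=0x24
Byte[15]=B7: continuation. acc=(acc<<6)|0x37=0x937
Byte[16]=8B: continuation. acc=(acc<<6)|0x0B=0x24DCB
Completed: cp=U+24DCB (starts at byte 13)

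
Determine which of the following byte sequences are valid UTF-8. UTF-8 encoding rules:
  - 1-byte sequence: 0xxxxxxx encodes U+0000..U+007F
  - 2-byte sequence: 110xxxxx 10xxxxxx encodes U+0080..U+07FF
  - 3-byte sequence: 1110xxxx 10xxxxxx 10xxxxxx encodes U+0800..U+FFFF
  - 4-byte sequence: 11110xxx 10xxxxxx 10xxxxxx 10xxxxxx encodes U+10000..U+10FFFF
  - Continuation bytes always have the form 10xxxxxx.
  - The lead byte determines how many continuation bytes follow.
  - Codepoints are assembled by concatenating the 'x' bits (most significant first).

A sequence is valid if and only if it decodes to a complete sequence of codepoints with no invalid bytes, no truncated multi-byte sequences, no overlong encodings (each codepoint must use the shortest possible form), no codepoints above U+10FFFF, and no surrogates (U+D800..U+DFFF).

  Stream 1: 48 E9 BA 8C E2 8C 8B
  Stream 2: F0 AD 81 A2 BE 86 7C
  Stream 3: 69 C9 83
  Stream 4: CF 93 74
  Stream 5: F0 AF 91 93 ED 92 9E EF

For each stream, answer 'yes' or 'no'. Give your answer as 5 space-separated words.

Answer: yes no yes yes no

Derivation:
Stream 1: decodes cleanly. VALID
Stream 2: error at byte offset 4. INVALID
Stream 3: decodes cleanly. VALID
Stream 4: decodes cleanly. VALID
Stream 5: error at byte offset 8. INVALID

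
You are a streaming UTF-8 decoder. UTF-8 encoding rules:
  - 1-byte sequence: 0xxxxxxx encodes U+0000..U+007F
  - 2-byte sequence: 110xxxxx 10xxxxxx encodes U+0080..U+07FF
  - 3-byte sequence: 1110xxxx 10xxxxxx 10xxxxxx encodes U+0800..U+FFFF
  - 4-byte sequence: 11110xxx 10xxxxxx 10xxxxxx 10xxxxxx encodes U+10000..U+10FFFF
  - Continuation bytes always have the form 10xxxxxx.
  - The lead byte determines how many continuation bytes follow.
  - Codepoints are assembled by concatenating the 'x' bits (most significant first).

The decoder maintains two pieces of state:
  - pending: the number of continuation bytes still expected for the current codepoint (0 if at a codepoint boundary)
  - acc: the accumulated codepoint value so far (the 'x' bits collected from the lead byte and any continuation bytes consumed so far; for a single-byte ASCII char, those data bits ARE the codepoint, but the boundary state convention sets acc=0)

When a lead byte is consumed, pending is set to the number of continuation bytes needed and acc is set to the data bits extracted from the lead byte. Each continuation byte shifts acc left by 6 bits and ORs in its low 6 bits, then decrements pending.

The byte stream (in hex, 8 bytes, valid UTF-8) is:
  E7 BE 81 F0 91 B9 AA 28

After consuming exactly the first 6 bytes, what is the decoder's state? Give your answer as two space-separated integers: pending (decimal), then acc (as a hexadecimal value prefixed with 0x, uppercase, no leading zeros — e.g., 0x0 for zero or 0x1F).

Byte[0]=E7: 3-byte lead. pending=2, acc=0x7
Byte[1]=BE: continuation. acc=(acc<<6)|0x3E=0x1FE, pending=1
Byte[2]=81: continuation. acc=(acc<<6)|0x01=0x7F81, pending=0
Byte[3]=F0: 4-byte lead. pending=3, acc=0x0
Byte[4]=91: continuation. acc=(acc<<6)|0x11=0x11, pending=2
Byte[5]=B9: continuation. acc=(acc<<6)|0x39=0x479, pending=1

Answer: 1 0x479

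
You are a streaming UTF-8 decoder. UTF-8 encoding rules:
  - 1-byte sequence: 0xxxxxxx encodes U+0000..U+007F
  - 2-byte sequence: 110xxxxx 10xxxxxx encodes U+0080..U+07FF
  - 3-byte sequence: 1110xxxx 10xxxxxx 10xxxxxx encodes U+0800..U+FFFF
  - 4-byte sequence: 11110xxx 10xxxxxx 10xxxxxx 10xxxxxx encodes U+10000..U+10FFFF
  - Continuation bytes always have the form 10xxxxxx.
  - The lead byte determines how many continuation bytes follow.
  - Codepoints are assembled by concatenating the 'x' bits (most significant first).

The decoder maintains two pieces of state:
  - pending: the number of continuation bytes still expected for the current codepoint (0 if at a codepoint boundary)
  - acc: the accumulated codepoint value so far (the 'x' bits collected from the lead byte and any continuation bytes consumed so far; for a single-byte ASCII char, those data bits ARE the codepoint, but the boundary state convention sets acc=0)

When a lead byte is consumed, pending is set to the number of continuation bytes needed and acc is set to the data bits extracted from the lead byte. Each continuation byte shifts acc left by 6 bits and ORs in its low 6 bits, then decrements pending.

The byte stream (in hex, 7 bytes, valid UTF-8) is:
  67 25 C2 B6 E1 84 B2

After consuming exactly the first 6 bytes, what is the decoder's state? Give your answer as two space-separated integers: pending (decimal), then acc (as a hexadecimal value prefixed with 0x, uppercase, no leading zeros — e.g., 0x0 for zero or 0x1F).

Answer: 1 0x44

Derivation:
Byte[0]=67: 1-byte. pending=0, acc=0x0
Byte[1]=25: 1-byte. pending=0, acc=0x0
Byte[2]=C2: 2-byte lead. pending=1, acc=0x2
Byte[3]=B6: continuation. acc=(acc<<6)|0x36=0xB6, pending=0
Byte[4]=E1: 3-byte lead. pending=2, acc=0x1
Byte[5]=84: continuation. acc=(acc<<6)|0x04=0x44, pending=1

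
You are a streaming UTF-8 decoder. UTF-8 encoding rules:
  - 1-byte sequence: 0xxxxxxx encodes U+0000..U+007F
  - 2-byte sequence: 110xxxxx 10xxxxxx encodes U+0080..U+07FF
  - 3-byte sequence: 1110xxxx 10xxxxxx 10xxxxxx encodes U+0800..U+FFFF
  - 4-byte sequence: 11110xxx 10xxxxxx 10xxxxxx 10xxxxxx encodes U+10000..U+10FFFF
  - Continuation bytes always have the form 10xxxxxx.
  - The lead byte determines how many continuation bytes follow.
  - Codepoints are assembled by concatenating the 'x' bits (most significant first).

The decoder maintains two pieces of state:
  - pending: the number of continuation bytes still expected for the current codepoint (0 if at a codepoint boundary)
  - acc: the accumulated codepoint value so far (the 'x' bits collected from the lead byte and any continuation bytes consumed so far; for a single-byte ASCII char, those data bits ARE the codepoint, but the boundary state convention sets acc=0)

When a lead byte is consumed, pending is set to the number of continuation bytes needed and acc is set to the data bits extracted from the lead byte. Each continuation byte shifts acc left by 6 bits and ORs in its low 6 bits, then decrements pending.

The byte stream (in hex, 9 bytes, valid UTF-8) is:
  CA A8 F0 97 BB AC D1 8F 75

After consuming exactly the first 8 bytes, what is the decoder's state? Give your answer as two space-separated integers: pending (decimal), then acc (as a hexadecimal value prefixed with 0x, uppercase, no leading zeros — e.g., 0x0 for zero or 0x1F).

Byte[0]=CA: 2-byte lead. pending=1, acc=0xA
Byte[1]=A8: continuation. acc=(acc<<6)|0x28=0x2A8, pending=0
Byte[2]=F0: 4-byte lead. pending=3, acc=0x0
Byte[3]=97: continuation. acc=(acc<<6)|0x17=0x17, pending=2
Byte[4]=BB: continuation. acc=(acc<<6)|0x3B=0x5FB, pending=1
Byte[5]=AC: continuation. acc=(acc<<6)|0x2C=0x17EEC, pending=0
Byte[6]=D1: 2-byte lead. pending=1, acc=0x11
Byte[7]=8F: continuation. acc=(acc<<6)|0x0F=0x44F, pending=0

Answer: 0 0x44F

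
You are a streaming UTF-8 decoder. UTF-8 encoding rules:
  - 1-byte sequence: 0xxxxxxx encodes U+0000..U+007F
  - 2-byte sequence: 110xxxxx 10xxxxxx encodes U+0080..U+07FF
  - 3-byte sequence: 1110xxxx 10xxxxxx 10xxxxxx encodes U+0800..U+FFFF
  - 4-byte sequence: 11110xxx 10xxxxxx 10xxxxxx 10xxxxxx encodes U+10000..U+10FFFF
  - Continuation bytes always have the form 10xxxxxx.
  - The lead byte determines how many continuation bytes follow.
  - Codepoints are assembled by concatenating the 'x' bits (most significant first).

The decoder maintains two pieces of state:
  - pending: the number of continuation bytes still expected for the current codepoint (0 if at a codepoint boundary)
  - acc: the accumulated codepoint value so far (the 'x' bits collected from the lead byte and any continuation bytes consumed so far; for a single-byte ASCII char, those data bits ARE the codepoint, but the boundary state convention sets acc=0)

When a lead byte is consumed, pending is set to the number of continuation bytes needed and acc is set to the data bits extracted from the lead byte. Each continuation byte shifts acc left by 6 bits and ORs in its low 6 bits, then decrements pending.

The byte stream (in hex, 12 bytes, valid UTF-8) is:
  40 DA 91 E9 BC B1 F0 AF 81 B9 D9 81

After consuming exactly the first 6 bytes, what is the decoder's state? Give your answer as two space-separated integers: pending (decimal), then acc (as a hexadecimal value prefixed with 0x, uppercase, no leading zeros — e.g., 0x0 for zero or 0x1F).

Byte[0]=40: 1-byte. pending=0, acc=0x0
Byte[1]=DA: 2-byte lead. pending=1, acc=0x1A
Byte[2]=91: continuation. acc=(acc<<6)|0x11=0x691, pending=0
Byte[3]=E9: 3-byte lead. pending=2, acc=0x9
Byte[4]=BC: continuation. acc=(acc<<6)|0x3C=0x27C, pending=1
Byte[5]=B1: continuation. acc=(acc<<6)|0x31=0x9F31, pending=0

Answer: 0 0x9F31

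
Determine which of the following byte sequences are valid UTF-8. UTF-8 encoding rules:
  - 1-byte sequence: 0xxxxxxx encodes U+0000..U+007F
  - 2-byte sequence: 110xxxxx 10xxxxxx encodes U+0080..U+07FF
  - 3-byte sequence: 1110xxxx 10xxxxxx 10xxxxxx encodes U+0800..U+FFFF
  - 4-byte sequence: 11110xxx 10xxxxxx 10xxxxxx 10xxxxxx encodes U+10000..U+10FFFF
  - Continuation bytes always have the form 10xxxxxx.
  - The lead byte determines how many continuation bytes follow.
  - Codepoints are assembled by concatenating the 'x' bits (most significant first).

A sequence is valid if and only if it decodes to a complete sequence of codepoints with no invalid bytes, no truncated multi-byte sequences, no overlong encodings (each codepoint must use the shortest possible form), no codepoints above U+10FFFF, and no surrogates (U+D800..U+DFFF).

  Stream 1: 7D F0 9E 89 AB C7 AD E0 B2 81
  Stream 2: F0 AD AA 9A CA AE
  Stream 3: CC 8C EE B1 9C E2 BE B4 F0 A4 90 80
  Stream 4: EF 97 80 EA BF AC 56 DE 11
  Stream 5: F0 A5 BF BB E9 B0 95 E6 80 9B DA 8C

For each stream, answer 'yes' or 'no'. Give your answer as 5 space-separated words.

Stream 1: decodes cleanly. VALID
Stream 2: decodes cleanly. VALID
Stream 3: decodes cleanly. VALID
Stream 4: error at byte offset 8. INVALID
Stream 5: decodes cleanly. VALID

Answer: yes yes yes no yes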